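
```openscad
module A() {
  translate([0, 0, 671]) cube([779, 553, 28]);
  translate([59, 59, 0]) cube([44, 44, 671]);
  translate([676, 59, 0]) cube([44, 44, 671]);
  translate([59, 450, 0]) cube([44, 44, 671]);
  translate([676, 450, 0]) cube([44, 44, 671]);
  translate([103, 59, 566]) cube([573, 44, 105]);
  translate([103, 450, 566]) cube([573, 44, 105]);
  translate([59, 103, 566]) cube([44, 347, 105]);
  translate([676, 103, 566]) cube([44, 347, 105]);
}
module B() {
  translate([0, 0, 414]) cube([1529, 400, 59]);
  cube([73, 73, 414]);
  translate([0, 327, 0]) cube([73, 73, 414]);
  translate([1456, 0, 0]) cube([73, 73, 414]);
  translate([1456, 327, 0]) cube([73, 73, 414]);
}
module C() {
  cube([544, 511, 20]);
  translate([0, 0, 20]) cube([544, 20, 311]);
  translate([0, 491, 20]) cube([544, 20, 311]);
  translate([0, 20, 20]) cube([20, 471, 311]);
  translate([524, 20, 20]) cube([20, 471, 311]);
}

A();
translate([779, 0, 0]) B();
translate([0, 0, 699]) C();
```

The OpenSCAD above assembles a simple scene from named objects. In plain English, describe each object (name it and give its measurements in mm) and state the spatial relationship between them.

A is a table with a 779×553 mm rectangular top, 28 mm thick, top surface at z = 699 mm, supported by four 44×44 mm square legs, each inset 59 mm from the nearest pair of top edges, running from the floor. Four apron rails, 44 mm thick and 105 mm tall, run between adjacent legs with their top edges flush with the underside of the top and their outer faces flush with the legs' outer faces.

B is a long wooden bench with a 1529 mm (x) × 400 mm (y) seat, 59 mm thick, its top surface 473 mm above the floor. Four 73 mm square legs at the seat corners, flush with the edges, run from z = 0 to the seat underside.

C is an open storage box with external size 544×511×331 mm and wall thickness 20 mm (the base is also 20 mm thick). The base covers the whole footprint; the four walls stand on the base, with the y-facing walls full-width and the x-facing walls fitting between their inner faces.

The bench is against the table's +x side, with their −y faces flush. The open box is on top of the table.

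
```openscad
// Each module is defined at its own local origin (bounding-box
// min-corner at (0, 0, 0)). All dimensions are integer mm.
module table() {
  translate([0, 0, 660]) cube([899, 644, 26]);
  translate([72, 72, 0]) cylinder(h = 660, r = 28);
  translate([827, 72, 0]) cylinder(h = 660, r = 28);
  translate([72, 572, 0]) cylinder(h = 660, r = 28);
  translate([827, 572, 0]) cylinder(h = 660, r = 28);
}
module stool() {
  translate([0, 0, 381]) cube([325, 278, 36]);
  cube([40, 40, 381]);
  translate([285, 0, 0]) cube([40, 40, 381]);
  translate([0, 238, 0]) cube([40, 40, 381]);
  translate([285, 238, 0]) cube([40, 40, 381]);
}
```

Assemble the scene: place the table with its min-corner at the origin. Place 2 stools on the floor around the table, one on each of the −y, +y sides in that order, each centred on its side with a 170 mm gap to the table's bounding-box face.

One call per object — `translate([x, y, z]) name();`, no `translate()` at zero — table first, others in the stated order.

table();
translate([287, -448, 0]) stool();
translate([287, 814, 0]) stool();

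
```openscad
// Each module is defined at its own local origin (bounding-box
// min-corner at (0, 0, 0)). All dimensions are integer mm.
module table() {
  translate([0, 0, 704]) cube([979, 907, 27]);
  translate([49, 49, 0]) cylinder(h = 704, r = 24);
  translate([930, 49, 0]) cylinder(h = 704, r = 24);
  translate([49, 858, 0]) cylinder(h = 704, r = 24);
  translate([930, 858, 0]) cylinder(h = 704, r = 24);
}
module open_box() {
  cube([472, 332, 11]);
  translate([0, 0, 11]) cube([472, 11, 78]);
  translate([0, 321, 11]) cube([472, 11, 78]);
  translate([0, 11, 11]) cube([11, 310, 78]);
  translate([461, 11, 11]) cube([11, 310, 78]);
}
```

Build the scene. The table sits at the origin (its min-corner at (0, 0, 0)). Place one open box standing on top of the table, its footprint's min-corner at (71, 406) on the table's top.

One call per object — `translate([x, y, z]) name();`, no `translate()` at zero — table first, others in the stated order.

table();
translate([71, 406, 731]) open_box();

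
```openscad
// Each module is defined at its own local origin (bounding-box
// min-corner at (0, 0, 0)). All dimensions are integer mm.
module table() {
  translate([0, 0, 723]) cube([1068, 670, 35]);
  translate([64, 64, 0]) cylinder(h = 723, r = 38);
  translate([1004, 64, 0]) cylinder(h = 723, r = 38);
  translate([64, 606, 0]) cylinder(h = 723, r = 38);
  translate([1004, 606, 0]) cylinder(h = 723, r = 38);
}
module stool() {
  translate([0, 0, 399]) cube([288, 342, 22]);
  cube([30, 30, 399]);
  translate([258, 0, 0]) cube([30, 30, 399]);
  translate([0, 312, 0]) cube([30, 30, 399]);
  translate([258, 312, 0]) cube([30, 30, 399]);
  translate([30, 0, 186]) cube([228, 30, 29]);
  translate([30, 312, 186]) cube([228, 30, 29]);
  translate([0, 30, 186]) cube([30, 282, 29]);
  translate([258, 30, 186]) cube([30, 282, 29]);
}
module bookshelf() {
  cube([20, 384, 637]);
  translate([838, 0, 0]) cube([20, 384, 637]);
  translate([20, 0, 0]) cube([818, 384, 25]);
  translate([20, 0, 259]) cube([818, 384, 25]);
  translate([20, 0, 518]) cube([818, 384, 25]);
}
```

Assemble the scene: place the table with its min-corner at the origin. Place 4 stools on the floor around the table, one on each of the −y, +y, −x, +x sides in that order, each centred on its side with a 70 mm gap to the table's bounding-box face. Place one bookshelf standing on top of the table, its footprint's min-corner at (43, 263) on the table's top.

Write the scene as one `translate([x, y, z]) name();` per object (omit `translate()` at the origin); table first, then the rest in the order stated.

table();
translate([390, -412, 0]) stool();
translate([390, 740, 0]) stool();
translate([-358, 164, 0]) stool();
translate([1138, 164, 0]) stool();
translate([43, 263, 758]) bookshelf();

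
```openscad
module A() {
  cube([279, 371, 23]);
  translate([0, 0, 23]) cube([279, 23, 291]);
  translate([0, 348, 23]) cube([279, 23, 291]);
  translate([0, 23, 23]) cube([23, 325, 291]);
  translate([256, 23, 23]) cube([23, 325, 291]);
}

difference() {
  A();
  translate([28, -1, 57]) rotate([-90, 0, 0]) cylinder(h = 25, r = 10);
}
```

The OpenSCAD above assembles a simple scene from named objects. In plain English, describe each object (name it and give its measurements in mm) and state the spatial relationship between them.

A is an open-topped rectangular box: outside dimensions 279×371×314 mm, with a uniform wall and base thickness of 23 mm. The base is a full 279×371 slab on the floor; four walls sit on top of the base. The front and back walls (the −y and +y sides) span the full width; the two side walls fit between them.

The open box has a circular hole of radius 10 mm through its front wall, centred at (x = 28, z = 57).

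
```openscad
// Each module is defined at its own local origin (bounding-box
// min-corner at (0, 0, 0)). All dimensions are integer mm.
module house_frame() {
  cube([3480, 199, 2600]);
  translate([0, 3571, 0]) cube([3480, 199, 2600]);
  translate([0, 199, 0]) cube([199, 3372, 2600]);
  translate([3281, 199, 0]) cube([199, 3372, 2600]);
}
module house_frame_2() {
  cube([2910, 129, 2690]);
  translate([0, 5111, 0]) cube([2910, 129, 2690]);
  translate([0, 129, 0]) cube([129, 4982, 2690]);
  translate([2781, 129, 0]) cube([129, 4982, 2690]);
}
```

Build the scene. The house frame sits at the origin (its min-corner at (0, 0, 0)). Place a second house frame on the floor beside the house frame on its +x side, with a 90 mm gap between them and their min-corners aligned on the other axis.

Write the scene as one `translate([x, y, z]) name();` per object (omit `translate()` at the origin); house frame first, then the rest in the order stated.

house_frame();
translate([3570, 0, 0]) house_frame_2();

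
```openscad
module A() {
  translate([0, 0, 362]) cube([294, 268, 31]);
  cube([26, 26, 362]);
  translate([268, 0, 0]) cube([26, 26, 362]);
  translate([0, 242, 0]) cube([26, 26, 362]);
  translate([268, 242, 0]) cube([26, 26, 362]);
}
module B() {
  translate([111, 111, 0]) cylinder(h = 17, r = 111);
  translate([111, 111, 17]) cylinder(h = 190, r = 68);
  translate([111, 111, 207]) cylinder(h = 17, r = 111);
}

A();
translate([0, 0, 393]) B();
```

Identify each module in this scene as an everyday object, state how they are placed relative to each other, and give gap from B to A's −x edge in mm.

The spool's min-x is at 0; the stool's min-x is 0; gap = 0 mm.

A is a stool. B is a spool. The spool is on top of the stool. The gap from the spool to the stool's −x edge is 0 mm.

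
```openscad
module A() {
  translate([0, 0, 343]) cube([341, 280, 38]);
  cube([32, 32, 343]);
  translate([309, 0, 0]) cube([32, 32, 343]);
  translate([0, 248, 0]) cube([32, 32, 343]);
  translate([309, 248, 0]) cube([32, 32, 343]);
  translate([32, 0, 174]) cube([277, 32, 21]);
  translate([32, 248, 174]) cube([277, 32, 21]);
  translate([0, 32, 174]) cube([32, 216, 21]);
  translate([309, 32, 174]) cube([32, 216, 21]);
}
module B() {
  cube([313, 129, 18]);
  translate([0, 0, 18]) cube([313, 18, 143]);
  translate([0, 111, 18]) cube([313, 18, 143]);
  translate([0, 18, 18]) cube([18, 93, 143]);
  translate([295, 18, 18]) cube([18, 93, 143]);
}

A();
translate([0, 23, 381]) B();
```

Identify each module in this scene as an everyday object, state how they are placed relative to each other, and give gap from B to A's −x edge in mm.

A is a stool. B is an open box. The open box is on top of the stool. The gap from the open box to the stool's −x edge is 0 mm.

The open box's min-x is at 0; the stool's min-x is 0; gap = 0 mm.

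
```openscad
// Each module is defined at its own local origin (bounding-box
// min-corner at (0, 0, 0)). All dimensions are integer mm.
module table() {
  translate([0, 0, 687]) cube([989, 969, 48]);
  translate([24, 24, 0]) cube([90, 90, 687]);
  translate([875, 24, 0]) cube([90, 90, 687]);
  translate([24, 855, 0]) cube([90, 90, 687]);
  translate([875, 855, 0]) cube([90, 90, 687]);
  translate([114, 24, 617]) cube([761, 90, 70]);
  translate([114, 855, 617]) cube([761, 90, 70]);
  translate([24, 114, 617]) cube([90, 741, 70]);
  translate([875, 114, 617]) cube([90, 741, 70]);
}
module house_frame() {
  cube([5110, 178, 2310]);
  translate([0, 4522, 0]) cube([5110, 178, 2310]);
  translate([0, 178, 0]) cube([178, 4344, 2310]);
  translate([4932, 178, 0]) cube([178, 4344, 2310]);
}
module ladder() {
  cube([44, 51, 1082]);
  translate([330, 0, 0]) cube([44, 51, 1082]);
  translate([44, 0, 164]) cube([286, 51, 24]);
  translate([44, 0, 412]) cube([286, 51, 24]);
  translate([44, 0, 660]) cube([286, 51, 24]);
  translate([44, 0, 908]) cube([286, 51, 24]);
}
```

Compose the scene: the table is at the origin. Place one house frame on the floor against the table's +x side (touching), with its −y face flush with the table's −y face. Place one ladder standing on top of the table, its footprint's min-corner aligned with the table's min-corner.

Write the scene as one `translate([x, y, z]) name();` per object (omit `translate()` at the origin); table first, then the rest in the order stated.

table();
translate([989, 0, 0]) house_frame();
translate([0, 0, 735]) ladder();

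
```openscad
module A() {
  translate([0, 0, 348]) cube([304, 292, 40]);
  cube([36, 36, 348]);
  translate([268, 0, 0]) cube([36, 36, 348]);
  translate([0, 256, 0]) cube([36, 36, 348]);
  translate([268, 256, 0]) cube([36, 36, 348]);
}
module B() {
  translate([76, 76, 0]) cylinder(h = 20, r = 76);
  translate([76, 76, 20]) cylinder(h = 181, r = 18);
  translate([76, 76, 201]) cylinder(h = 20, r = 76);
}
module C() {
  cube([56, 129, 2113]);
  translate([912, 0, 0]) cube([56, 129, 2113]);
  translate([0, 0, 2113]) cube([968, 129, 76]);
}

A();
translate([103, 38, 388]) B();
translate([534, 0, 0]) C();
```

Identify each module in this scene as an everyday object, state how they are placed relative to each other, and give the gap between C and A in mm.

A is a stool. B is a spool. C is a door frame. The spool is on top of the stool. The door frame is on the floor beside the stool on its +x side. The gap between the door frame and the stool is 230 mm.

The door frame's nearest face is 230 mm from the stool's +x face.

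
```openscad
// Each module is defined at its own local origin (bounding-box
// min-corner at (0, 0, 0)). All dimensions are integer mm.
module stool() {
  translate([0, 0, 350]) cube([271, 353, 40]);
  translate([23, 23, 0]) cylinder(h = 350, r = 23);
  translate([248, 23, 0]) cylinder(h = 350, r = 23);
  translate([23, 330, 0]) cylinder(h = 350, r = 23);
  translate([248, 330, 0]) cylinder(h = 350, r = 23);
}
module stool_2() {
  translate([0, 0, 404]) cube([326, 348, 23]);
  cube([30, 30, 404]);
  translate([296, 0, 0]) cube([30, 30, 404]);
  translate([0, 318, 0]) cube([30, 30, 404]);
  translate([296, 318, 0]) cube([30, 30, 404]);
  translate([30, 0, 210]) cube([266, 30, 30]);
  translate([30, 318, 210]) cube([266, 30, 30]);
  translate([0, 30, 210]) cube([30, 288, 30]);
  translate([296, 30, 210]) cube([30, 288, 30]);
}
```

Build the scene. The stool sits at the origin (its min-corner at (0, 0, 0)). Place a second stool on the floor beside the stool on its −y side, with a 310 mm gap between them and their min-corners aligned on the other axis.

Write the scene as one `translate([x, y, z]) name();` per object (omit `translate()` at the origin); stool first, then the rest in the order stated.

stool();
translate([0, -658, 0]) stool_2();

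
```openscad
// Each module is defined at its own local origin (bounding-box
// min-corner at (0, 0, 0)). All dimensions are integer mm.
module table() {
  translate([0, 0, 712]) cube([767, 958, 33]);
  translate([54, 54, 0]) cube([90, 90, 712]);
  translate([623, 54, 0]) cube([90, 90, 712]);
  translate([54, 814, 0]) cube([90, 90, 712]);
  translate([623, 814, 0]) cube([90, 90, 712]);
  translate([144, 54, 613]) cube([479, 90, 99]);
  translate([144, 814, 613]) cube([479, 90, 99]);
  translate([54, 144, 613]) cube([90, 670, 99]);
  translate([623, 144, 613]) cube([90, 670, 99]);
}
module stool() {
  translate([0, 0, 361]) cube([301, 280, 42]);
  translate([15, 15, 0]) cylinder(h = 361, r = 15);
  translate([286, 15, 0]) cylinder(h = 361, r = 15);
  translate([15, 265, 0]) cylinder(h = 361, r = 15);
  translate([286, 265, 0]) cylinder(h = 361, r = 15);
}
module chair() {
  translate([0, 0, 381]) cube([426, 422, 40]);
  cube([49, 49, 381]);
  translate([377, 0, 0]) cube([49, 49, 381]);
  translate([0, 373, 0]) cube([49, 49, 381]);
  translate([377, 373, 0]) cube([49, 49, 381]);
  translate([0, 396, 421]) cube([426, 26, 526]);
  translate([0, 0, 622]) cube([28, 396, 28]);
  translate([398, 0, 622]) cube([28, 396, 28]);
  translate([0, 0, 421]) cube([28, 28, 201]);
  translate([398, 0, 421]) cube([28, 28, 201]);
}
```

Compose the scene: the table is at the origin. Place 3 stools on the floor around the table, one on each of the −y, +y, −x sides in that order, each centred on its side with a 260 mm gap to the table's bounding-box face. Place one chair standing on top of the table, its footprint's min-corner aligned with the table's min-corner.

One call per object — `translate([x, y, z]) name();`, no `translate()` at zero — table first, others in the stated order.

table();
translate([233, -540, 0]) stool();
translate([233, 1218, 0]) stool();
translate([-561, 339, 0]) stool();
translate([0, 0, 745]) chair();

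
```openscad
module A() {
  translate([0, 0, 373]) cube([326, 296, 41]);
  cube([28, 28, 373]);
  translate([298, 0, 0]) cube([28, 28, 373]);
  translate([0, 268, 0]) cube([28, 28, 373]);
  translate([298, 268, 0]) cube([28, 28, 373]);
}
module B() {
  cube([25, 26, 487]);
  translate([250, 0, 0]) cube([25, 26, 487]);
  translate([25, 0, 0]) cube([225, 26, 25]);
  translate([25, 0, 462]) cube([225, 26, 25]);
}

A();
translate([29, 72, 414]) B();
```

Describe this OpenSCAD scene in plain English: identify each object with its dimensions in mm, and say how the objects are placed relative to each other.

A is a four-legged stool. The seat is a 326×296×41 mm slab whose top surface is at z = 414 mm; four square legs, each 28×28 mm in cross-section, run from the floor (z = 0) to the underside of the seat, each flush with a corner of the seat.

B is a picture frame with a 225×437 mm rectangular opening (x by z) and a uniform 25 mm border on every side. Frame depth is 26 mm along y. It is built from two vertical stiles running the full outside height and two horizontal rails spanning the gap between the stiles.

The picture frame is on top of the stool.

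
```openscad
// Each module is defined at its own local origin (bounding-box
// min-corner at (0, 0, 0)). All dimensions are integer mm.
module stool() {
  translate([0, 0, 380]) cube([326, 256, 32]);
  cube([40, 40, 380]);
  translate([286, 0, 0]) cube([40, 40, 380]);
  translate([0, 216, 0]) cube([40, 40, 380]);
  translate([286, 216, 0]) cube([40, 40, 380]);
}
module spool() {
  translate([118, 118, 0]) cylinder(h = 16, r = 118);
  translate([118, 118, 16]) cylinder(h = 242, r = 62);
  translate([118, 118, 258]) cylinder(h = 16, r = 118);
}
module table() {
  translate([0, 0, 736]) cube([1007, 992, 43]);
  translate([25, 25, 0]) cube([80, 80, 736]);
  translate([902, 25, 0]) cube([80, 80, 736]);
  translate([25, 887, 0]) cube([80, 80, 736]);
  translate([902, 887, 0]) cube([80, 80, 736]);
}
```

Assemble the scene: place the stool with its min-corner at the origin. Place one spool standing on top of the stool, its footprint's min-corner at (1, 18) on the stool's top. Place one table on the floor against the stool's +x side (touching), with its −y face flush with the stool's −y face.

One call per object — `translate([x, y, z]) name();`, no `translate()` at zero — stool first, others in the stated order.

stool();
translate([1, 18, 412]) spool();
translate([326, 0, 0]) table();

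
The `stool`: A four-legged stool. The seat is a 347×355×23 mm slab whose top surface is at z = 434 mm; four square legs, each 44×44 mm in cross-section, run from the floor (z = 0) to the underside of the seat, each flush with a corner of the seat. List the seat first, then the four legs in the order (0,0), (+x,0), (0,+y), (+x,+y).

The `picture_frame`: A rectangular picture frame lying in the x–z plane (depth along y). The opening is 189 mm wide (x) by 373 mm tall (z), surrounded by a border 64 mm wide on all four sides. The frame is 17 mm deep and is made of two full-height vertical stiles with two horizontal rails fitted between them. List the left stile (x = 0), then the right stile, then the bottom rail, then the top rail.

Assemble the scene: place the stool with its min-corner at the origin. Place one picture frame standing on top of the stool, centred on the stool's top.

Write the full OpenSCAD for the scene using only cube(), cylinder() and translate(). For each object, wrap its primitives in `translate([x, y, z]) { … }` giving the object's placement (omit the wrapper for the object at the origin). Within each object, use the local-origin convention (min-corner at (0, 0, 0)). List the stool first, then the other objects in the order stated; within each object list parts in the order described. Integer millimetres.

translate([0, 0, 411]) cube([347, 355, 23]);
cube([44, 44, 411]);
translate([303, 0, 0]) cube([44, 44, 411]);
translate([0, 311, 0]) cube([44, 44, 411]);
translate([303, 311, 0]) cube([44, 44, 411]);
translate([15, 169, 434]) {
  cube([64, 17, 501]);
  translate([253, 0, 0]) cube([64, 17, 501]);
  translate([64, 0, 0]) cube([189, 17, 64]);
  translate([64, 0, 437]) cube([189, 17, 64]);
}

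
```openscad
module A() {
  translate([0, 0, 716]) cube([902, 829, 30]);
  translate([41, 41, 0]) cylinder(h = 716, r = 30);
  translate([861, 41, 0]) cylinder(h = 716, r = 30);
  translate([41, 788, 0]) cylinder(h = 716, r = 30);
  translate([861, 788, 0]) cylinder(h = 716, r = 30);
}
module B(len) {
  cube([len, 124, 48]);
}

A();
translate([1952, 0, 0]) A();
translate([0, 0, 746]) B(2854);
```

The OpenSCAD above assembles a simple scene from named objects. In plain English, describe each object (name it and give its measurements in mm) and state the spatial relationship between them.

A is a table: top 902 mm (x) × 829 mm (y), 30 mm thick, upper face at z = 746 mm, on four round legs of 60 mm diameter, each leg's bounding box inset 11 mm from the nearest pair of top edges, running from z = 0 to the bottom of the top.

B is a rectangular beam 2854 mm long (x), 124 mm deep (y), 48 mm thick (z).

The beam spans the tops of two tables placed 1050 mm apart, resting at z = 746 mm.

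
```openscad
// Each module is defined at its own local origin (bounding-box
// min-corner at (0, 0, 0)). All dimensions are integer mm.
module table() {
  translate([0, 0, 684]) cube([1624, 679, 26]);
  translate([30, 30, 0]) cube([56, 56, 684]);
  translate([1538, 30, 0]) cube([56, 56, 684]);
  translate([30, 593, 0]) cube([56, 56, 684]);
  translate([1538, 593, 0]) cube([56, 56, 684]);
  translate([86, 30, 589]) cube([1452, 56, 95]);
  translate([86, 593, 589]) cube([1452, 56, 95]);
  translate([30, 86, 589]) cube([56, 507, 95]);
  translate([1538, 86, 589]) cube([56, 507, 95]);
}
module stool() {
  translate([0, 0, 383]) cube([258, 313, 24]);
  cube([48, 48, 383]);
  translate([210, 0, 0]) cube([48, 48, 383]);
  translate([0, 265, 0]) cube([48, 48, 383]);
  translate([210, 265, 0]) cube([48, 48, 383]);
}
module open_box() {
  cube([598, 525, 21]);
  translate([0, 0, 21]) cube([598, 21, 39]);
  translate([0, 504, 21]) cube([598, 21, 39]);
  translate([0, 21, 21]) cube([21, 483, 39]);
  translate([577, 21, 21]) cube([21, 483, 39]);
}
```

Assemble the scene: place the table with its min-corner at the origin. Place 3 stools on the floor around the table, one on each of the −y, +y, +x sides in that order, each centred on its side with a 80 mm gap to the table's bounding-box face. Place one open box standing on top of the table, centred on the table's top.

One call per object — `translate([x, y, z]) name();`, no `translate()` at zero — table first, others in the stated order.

table();
translate([683, -393, 0]) stool();
translate([683, 759, 0]) stool();
translate([1704, 183, 0]) stool();
translate([513, 77, 710]) open_box();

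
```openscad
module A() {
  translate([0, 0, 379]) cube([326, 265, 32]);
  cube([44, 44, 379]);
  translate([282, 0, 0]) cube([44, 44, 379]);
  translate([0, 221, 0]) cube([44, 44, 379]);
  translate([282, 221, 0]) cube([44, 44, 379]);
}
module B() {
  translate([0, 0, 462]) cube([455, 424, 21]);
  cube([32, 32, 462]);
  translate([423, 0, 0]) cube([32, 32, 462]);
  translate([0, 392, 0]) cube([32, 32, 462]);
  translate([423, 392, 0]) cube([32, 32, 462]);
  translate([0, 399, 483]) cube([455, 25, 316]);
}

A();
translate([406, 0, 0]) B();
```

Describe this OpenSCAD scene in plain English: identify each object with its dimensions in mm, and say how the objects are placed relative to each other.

A is a simple wooden stool: a rectangular seat 326 mm (x) by 265 mm (y), 32 mm thick, top face at z = 411 mm, on four square legs, each 44×44 mm in cross-section. The legs rest on z = 0, each flush with a corner of the seat.

B is a chair: 455×424 mm seat, 21 mm thick, top at z = 483 mm, on four 32 mm square corner legs flush with the seat edges. A 25 mm thick backrest slab spans the full seat width, extending 316 mm above the seat top, its back face flush with the seat's +y edge.

The chair is on the floor beside the stool on its +x side.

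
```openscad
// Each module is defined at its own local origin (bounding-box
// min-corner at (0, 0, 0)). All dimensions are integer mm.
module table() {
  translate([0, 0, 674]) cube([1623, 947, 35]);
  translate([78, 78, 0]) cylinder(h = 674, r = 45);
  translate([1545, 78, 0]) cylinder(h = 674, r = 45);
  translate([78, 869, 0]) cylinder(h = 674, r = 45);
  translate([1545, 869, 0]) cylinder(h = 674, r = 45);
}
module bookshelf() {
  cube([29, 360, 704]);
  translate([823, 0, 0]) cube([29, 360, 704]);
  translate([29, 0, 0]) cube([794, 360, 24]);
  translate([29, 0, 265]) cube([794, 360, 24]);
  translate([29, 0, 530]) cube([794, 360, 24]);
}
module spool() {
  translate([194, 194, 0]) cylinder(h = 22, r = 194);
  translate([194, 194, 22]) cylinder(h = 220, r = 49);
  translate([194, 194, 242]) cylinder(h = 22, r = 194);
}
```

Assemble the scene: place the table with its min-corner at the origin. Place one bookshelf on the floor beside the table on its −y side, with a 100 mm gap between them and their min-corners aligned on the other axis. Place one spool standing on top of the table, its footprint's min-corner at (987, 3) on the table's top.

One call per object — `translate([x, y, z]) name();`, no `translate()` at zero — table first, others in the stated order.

table();
translate([0, -460, 0]) bookshelf();
translate([987, 3, 709]) spool();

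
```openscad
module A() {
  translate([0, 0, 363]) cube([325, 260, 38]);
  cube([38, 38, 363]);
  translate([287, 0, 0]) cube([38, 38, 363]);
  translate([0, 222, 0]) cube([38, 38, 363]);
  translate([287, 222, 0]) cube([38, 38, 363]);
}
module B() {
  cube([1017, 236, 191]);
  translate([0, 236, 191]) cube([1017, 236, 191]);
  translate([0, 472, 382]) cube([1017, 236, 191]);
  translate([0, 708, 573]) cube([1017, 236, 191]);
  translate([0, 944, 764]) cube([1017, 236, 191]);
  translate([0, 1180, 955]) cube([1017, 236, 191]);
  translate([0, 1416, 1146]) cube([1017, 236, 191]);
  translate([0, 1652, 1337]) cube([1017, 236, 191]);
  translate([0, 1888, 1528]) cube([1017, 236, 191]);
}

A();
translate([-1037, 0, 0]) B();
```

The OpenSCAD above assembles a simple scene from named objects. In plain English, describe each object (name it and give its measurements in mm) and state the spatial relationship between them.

A is a four-legged stool. The seat is 325×260 mm, 38 mm thick, top at z = 401 mm. It stands on four square legs, each 38×38 mm in cross-section, from z = 0 to the seat underside, each flush with a corner of the seat.

B is a straight staircase of 9 solid steps. Each step is 1017 mm wide (x), 236 mm deep (y, the going) and 191 mm tall (the rise). The first step rests on the floor; each subsequent step sits one going further in +y and one rise higher in +z, directly behind and above the previous step with no overlap.

The staircase is on the floor beside the stool on its −x side.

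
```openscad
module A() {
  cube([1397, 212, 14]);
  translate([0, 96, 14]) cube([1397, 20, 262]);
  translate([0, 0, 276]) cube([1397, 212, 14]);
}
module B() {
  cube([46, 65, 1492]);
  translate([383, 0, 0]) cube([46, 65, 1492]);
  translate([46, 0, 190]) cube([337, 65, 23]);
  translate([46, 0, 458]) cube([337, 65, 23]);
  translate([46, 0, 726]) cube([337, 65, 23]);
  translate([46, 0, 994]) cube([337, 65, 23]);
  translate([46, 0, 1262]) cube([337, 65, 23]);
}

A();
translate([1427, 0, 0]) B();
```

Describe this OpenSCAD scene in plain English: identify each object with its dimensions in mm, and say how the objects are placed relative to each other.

A is an I-beam lying along x, 1397 mm long. Overall section height 290 mm. Two flanges 212 mm wide (y) and 14 mm thick, one on the floor and one at the top; a web 20 mm thick runs between them, centred on the flange width.

B is a wooden ladder with two side rails of 46×65 mm section and 1492 mm height, set 429 mm apart overall. Between them run 5 rectangular rungs (65 mm deep, 23 mm thick), front faces flush with the rails' −y face. The bottom of the first rung is 190 mm above the floor and each subsequent rung is 268 mm higher than the one below.

The ladder is on the floor beside the I-beam on its +x side.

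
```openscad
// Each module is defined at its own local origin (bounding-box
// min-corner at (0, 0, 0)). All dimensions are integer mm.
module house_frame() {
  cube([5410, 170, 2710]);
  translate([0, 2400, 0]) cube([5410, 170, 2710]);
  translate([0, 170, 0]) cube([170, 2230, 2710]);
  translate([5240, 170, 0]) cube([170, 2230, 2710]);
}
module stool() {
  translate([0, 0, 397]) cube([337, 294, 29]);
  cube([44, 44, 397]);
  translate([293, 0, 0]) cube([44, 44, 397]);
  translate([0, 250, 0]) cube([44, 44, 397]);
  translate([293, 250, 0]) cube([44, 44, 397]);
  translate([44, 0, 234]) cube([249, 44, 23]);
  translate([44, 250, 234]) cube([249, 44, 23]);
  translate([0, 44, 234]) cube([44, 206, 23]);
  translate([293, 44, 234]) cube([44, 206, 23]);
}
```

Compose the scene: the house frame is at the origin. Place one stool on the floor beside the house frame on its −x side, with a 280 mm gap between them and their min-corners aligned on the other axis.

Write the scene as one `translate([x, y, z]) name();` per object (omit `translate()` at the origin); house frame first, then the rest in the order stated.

house_frame();
translate([-617, 0, 0]) stool();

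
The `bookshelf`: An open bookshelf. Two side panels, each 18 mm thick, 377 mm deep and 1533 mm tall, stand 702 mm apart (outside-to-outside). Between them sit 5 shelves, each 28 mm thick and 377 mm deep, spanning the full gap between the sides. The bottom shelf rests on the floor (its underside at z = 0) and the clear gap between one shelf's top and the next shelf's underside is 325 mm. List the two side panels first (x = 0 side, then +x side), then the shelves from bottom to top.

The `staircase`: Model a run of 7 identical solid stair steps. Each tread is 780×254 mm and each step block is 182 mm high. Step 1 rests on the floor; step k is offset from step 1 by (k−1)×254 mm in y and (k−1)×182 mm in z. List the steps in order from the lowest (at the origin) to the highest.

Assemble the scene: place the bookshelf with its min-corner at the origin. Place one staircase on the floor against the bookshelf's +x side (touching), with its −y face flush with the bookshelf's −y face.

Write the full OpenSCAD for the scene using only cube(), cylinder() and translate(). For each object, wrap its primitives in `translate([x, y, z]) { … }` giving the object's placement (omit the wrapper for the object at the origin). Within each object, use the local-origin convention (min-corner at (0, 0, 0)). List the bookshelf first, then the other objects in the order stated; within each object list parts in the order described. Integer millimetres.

cube([18, 377, 1533]);
translate([684, 0, 0]) cube([18, 377, 1533]);
translate([18, 0, 0]) cube([666, 377, 28]);
translate([18, 0, 353]) cube([666, 377, 28]);
translate([18, 0, 706]) cube([666, 377, 28]);
translate([18, 0, 1059]) cube([666, 377, 28]);
translate([18, 0, 1412]) cube([666, 377, 28]);
translate([702, 0, 0]) {
  cube([780, 254, 182]);
  translate([0, 254, 182]) cube([780, 254, 182]);
  translate([0, 508, 364]) cube([780, 254, 182]);
  translate([0, 762, 546]) cube([780, 254, 182]);
  translate([0, 1016, 728]) cube([780, 254, 182]);
  translate([0, 1270, 910]) cube([780, 254, 182]);
  translate([0, 1524, 1092]) cube([780, 254, 182]);
}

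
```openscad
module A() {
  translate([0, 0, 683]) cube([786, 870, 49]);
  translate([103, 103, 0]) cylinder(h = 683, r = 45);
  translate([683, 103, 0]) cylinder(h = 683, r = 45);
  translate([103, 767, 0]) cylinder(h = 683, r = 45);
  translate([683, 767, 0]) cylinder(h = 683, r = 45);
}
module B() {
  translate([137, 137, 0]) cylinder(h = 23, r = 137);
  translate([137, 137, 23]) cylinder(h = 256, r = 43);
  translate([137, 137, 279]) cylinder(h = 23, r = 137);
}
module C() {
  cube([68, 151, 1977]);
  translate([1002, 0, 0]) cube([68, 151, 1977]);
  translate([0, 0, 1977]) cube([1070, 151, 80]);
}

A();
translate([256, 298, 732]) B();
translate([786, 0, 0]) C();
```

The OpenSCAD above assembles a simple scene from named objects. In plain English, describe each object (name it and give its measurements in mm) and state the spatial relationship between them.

A is a table: top 786 mm (x) × 870 mm (y), 49 mm thick, upper face at z = 732 mm, on four round legs of 90 mm diameter, each leg's bounding box inset 58 mm from the nearest pair of top edges, running from z = 0 to the bottom of the top.

B is a spool: two coaxial disc flanges of radius 137 mm and thickness 23 mm, joined by a core cylinder of radius 43 mm and height 256 mm. The lower flange rests on z = 0 and the three cylinders share a vertical axis.

C is a rectangular door frame: two vertical jambs of 68×151 mm section, 1977 mm tall, with a clear opening 934 mm wide between their inner faces. A header 80 mm tall and 151 mm deep lies on top of the jambs and spans the full outside width.

The spool is on top of the table, centred. The door frame is against the table's +x side, with their −y faces flush.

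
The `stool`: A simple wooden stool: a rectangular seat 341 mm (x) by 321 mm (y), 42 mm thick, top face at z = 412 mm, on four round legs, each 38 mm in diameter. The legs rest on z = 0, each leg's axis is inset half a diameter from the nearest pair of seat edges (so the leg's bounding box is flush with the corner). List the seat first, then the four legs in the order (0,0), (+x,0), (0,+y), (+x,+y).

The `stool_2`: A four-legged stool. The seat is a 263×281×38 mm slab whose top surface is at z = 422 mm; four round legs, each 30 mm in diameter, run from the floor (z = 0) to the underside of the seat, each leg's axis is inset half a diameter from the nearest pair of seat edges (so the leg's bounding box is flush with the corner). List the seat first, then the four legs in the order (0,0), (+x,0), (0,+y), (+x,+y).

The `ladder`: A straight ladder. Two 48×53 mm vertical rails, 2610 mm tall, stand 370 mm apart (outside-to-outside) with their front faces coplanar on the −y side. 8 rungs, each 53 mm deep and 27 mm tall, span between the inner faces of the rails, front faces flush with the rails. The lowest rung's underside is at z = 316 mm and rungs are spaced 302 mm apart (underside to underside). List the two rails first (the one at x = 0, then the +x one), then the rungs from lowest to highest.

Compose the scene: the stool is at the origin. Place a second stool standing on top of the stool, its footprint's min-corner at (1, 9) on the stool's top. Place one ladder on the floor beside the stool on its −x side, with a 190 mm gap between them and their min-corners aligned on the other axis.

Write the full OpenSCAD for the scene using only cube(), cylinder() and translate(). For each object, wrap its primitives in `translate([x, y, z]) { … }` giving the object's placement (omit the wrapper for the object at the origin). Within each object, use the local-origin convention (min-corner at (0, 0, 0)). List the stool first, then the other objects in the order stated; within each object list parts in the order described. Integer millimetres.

translate([0, 0, 370]) cube([341, 321, 42]);
translate([19, 19, 0]) cylinder(h = 370, r = 19);
translate([322, 19, 0]) cylinder(h = 370, r = 19);
translate([19, 302, 0]) cylinder(h = 370, r = 19);
translate([322, 302, 0]) cylinder(h = 370, r = 19);
translate([1, 9, 412]) {
  translate([0, 0, 384]) cube([263, 281, 38]);
  translate([15, 15, 0]) cylinder(h = 384, r = 15);
  translate([248, 15, 0]) cylinder(h = 384, r = 15);
  translate([15, 266, 0]) cylinder(h = 384, r = 15);
  translate([248, 266, 0]) cylinder(h = 384, r = 15);
}
translate([-560, 0, 0]) {
  cube([48, 53, 2610]);
  translate([322, 0, 0]) cube([48, 53, 2610]);
  translate([48, 0, 316]) cube([274, 53, 27]);
  translate([48, 0, 618]) cube([274, 53, 27]);
  translate([48, 0, 920]) cube([274, 53, 27]);
  translate([48, 0, 1222]) cube([274, 53, 27]);
  translate([48, 0, 1524]) cube([274, 53, 27]);
  translate([48, 0, 1826]) cube([274, 53, 27]);
  translate([48, 0, 2128]) cube([274, 53, 27]);
  translate([48, 0, 2430]) cube([274, 53, 27]);
}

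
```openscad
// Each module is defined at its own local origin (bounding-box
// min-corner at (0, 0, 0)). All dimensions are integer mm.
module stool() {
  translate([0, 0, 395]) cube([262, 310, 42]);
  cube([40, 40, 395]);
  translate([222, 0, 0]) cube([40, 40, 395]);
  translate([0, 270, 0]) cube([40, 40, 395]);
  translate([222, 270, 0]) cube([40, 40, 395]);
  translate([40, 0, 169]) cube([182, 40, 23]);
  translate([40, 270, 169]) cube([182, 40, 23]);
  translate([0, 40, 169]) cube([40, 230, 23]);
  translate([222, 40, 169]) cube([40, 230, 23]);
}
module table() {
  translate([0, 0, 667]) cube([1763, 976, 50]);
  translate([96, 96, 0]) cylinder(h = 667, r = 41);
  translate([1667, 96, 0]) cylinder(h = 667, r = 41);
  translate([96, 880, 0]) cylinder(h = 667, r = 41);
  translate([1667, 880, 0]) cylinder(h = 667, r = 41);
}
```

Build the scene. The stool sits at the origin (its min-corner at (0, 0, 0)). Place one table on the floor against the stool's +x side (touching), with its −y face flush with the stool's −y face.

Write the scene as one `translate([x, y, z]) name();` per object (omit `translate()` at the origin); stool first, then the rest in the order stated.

stool();
translate([262, 0, 0]) table();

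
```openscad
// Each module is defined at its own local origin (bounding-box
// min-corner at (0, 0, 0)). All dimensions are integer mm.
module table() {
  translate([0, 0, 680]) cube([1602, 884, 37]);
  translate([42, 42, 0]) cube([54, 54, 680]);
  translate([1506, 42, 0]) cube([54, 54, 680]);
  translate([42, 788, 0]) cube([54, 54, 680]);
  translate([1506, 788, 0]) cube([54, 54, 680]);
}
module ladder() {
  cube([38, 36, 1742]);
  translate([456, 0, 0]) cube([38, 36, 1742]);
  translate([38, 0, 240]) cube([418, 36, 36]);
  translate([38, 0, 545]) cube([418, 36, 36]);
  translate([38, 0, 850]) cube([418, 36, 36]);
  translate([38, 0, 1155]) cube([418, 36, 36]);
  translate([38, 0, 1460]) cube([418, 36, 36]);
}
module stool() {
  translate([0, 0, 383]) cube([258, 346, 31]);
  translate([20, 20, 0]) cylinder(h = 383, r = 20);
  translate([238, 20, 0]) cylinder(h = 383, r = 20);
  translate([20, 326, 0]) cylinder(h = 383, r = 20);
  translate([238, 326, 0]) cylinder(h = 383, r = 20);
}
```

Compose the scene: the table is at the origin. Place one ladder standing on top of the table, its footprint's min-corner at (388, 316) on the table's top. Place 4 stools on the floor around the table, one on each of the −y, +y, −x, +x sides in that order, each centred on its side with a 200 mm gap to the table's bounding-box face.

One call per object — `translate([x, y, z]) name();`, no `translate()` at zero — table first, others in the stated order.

table();
translate([388, 316, 717]) ladder();
translate([672, -546, 0]) stool();
translate([672, 1084, 0]) stool();
translate([-458, 269, 0]) stool();
translate([1802, 269, 0]) stool();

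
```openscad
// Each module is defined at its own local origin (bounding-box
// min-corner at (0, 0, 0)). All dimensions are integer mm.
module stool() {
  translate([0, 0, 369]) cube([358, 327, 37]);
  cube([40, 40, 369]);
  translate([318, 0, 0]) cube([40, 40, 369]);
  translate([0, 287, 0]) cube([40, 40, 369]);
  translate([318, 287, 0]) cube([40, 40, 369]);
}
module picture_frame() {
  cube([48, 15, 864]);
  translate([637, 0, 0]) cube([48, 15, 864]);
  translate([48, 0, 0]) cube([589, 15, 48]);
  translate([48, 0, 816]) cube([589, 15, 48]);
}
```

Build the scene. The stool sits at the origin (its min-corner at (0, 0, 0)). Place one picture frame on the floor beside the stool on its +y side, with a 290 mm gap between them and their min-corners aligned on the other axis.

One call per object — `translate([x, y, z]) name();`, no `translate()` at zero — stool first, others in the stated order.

stool();
translate([0, 617, 0]) picture_frame();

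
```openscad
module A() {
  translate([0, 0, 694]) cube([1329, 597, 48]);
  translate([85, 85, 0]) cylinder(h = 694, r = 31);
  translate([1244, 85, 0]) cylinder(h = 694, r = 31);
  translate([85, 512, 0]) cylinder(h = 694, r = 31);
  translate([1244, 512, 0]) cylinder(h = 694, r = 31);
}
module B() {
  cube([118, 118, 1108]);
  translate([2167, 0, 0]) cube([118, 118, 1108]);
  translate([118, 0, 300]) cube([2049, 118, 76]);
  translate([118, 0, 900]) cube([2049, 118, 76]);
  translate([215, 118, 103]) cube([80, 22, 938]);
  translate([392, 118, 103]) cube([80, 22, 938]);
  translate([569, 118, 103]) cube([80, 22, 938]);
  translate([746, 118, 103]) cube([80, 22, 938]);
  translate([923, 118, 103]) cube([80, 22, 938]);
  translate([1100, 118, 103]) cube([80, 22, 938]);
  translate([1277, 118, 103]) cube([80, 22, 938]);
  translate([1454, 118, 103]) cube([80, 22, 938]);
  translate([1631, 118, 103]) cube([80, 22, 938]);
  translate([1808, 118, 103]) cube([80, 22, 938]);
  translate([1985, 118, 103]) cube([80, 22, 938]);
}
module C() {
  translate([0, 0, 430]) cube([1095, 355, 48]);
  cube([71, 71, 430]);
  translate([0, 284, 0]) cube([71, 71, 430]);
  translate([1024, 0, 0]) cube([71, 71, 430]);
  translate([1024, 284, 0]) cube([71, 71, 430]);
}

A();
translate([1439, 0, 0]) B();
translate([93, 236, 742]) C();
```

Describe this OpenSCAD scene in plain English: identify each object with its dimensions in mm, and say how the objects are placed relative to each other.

A is a table with a 1329×597 mm rectangular top, 48 mm thick, top surface at z = 742 mm, supported by four round legs of 62 mm diameter, each leg's bounding box inset 54 mm from the nearest pair of top edges, running from the floor.

B is a fence section. Two 118×118 mm posts, 1108 mm tall, stand on the floor with a clear span of 2049 mm between their inner faces. Two horizontal rails of 118×76 mm section span the gap between the posts with their undersides at z = 300 mm and z = 900 mm, flush with the posts' −y face. 11 pickets, each 80 mm wide, 22 mm thick and 938 mm tall, are fixed to the +y face of the rails with their bottoms at z = 103 mm, evenly spaced across the span with equal gaps (rounded down to the nearest mm) at the −x end and between each pair — any rounding remainder accumulates at the +x end.

C is a bench: a 1095×355 mm seat slab, 48 mm thick, top at z = 478 mm, on four 71×71 mm square legs flush with the seat corners and standing on z = 0.

The fence section is on the floor beside the table on its +x side. The bench is on top of the table.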